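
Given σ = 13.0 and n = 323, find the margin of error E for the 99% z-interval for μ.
Margin of error = 1.86

Margin of error = z* · σ/√n
= 2.576 · 13.0/√323
= 2.576 · 13.0/17.9722
= 1.86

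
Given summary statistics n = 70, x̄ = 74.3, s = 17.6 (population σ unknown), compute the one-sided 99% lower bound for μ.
μ ≥ 69.29

Lower bound (one-sided):
t* = 2.382 (one-sided for 99%)
Lower bound = x̄ - t* · s/√n = 74.3 - 2.382 · 17.6/√70 = 69.29

We are 99% confident that μ ≥ 69.29.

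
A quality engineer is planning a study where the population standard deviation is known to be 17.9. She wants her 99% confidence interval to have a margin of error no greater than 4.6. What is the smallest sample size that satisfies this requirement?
n ≥ 101

For margin E ≤ 4.6:
n ≥ (z* · σ / E)²
n ≥ (2.576 · 17.9 / 4.6)²
n ≥ 100.48

Minimum n = 101 (rounding up)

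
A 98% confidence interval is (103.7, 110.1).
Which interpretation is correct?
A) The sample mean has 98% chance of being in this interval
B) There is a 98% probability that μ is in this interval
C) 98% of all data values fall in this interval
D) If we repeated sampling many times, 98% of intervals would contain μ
D

A) Wrong — x̄ is observed and sits in the interval by construction.
B) Wrong — μ is fixed; the randomness lives in the interval, not in μ.
C) Wrong — a CI is about the parameter μ, not individual data values.
D) Correct — this is the frequentist long-run coverage interpretation.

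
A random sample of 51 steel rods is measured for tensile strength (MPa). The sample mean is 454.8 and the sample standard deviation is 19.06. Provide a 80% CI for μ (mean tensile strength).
(451.33, 458.27)

t-interval (σ unknown):
df = n - 1 = 50
t* = 1.299 for 80% confidence

Margin of error = t* · s/√n = 1.299 · 19.06/√51 = 3.47

CI: (451.33, 458.27)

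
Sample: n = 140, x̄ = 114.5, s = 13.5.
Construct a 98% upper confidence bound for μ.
μ ≤ 116.87

Upper bound (one-sided):
t* = 2.073 (one-sided for 98%)
Upper bound = x̄ + t* · s/√n = 114.5 + 2.073 · 13.5/√140 = 116.87

We are 98% confident that μ ≤ 116.87.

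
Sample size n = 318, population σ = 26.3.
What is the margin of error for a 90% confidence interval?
Margin of error = 2.43

Margin of error = z* · σ/√n
= 1.645 · 26.3/√318
= 1.645 · 26.3/17.8326
= 2.43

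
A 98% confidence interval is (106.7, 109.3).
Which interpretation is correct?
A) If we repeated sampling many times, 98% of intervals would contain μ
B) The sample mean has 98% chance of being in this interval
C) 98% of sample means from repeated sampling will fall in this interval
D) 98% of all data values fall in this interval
A

A) Correct — this is the frequentist long-run coverage interpretation.
B) Wrong — x̄ is observed and sits in the interval by construction.
C) Wrong — coverage applies to intervals containing μ, not to future x̄ values.
D) Wrong — a CI is about the parameter μ, not individual data values.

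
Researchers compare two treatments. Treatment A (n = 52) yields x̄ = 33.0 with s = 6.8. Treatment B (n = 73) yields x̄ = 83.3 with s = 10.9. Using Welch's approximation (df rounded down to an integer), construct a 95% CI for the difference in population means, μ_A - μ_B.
(-53.44, -47.16)

Difference: x̄₁ - x̄₂ = -50.30
SE = √(s₁²/n₁ + s₂²/n₂) = √(6.8²/52 + 10.9²/73) = 1.5864
df = 121.12 → 121 (Welch–Satterthwaite, rounded down)
t* = 1.980

CI: -50.30 ± 1.980 · 1.5864 = -50.30 ± 3.14 = (-53.44, -47.16)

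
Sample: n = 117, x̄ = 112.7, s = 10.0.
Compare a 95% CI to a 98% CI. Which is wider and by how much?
98% CI is wider by 0.70

df = 116
95% CI: t* = 1.981, (110.87, 114.53), width = 2 · t* · s/√n = 3.66
98% CI: t* = 2.359, (110.52, 114.88), width = 2 · t* · s/√n = 4.36

The 98% CI is wider by 4.36 - 3.66 = 0.70.
Higher confidence requires a wider interval.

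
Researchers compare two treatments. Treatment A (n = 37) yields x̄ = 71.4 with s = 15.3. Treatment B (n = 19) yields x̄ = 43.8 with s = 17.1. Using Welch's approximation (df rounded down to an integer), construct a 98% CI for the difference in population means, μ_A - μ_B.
(16.21, 38.99)

Difference: x̄₁ - x̄₂ = 27.60
SE = √(s₁²/n₁ + s₂²/n₂) = √(15.3²/37 + 17.1²/19) = 4.6601
df = 33.05 → 33 (Welch–Satterthwaite, rounded down)
t* = 2.445

CI: 27.60 ± 2.445 · 4.6601 = 27.60 ± 11.39 = (16.21, 38.99)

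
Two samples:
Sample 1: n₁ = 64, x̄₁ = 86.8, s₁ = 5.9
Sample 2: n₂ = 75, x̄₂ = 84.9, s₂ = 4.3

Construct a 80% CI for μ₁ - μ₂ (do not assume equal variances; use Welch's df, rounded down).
(0.75, 3.05)

Difference: x̄₁ - x̄₂ = 1.90
SE = √(s₁²/n₁ + s₂²/n₂) = √(5.9²/64 + 4.3²/75) = 0.8891
df = 113.25 → 113 (Welch–Satterthwaite, rounded down)
t* = 1.289

CI: 1.90 ± 1.289 · 0.8891 = 1.90 ± 1.15 = (0.75, 3.05)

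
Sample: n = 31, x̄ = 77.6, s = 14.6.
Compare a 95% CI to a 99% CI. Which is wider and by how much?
99% CI is wider by 3.71

df = 30
95% CI: t* = 2.042, (72.25, 82.95), width = 2 · t* · s/√n = 10.71
99% CI: t* = 2.750, (70.39, 84.81), width = 2 · t* · s/√n = 14.42

The 99% CI is wider by 14.42 - 10.71 = 3.71.
Higher confidence requires a wider interval.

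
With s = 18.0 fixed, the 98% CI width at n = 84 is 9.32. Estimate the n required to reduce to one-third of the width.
n ≈ 756

CI width ∝ 1/√n
To reduce width by factor 3, need √n to grow by 3 → need 3² = 9 times as many samples.

Current: n = 84, width = 9.32
New: n = 756, width ≈ 3.05

Width reduced by factor of 9.32/3.05 = 3.06.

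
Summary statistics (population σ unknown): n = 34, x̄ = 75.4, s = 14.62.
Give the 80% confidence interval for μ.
(72.12, 78.68)

t-interval (σ unknown):
df = n - 1 = 33
t* = 1.308 for 80% confidence

Margin of error = t* · s/√n = 1.308 · 14.62/√34 = 3.28

CI: (72.12, 78.68)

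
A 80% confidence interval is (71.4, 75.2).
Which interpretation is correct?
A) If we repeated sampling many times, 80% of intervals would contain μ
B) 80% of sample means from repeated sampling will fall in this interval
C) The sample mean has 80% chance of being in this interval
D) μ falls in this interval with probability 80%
A

A) Correct — this is the frequentist long-run coverage interpretation.
B) Wrong — coverage applies to intervals containing μ, not to future x̄ values.
C) Wrong — x̄ is observed and sits in the interval by construction.
D) Wrong — μ is fixed; the randomness lives in the interval, not in μ.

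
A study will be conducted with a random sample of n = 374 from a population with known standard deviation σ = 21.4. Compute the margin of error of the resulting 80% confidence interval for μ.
Margin of error = 1.42

Margin of error = z* · σ/√n
= 1.282 · 21.4/√374
= 1.282 · 21.4/19.3391
= 1.42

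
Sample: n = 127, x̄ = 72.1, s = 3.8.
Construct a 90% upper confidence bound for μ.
μ ≤ 72.53

Upper bound (one-sided):
t* = 1.288 (one-sided for 90%)
Upper bound = x̄ + t* · s/√n = 72.1 + 1.288 · 3.8/√127 = 72.53

We are 90% confident that μ ≤ 72.53.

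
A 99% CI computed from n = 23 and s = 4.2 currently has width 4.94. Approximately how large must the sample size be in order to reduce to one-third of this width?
n ≈ 207

CI width ∝ 1/√n
To reduce width by factor 3, need √n to grow by 3 → need 3² = 9 times as many samples.

Current: n = 23, width = 4.94
New: n = 207, width ≈ 1.52

Width reduced by factor of 4.94/1.52 = 3.25.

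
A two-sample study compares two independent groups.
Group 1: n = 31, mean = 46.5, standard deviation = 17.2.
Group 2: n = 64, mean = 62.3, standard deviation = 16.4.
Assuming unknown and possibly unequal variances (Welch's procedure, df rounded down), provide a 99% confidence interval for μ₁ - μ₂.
(-25.69, -5.91)

Difference: x̄₁ - x̄₂ = -15.80
SE = √(s₁²/n₁ + s₂²/n₂) = √(17.2²/31 + 16.4²/64) = 3.7075
df = 56.98 → 56 (Welch–Satterthwaite, rounded down)
t* = 2.667

CI: -15.80 ± 2.667 · 3.7075 = -15.80 ± 9.89 = (-25.69, -5.91)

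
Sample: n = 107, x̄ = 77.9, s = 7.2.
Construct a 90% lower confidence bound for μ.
μ ≥ 77.00

Lower bound (one-sided):
t* = 1.290 (one-sided for 90%)
Lower bound = x̄ - t* · s/√n = 77.9 - 1.290 · 7.2/√107 = 77.00

We are 90% confident that μ ≥ 77.00.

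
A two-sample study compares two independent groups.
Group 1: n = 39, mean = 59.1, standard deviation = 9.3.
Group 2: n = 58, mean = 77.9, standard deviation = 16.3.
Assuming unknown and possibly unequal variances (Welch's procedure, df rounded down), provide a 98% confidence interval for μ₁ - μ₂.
(-24.97, -12.63)

Difference: x̄₁ - x̄₂ = -18.80
SE = √(s₁²/n₁ + s₂²/n₂) = √(9.3²/39 + 16.3²/58) = 2.6074
df = 92.89 → 92 (Welch–Satterthwaite, rounded down)
t* = 2.368

CI: -18.80 ± 2.368 · 2.6074 = -18.80 ± 6.17 = (-24.97, -12.63)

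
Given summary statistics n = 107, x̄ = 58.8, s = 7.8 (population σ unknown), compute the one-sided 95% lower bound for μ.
μ ≥ 57.55

Lower bound (one-sided):
t* = 1.659 (one-sided for 95%)
Lower bound = x̄ - t* · s/√n = 58.8 - 1.659 · 7.8/√107 = 57.55

We are 95% confident that μ ≥ 57.55.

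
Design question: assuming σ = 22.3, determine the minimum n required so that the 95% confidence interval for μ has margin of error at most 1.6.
n ≥ 747

For margin E ≤ 1.6:
n ≥ (z* · σ / E)²
n ≥ (1.960 · 22.3 / 1.6)²
n ≥ 746.25

Minimum n = 747 (rounding up)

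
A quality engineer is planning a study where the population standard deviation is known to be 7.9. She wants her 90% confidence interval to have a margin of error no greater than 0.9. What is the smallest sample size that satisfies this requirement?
n ≥ 209

For margin E ≤ 0.9:
n ≥ (z* · σ / E)²
n ≥ (1.645 · 7.9 / 0.9)²
n ≥ 208.50

Minimum n = 209 (rounding up)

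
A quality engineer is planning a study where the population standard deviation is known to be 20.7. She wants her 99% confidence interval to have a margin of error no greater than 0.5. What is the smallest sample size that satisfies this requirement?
n ≥ 11374

For margin E ≤ 0.5:
n ≥ (z* · σ / E)²
n ≥ (2.576 · 20.7 / 0.5)²
n ≥ 11373.45

Minimum n = 11374 (rounding up)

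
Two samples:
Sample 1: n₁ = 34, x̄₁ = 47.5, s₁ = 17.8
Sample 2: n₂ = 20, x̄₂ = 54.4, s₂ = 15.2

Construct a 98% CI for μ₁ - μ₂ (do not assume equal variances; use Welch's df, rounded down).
(-17.92, 4.12)

Difference: x̄₁ - x̄₂ = -6.90
SE = √(s₁²/n₁ + s₂²/n₂) = √(17.8²/34 + 15.2²/20) = 4.5685
df = 45.11 → 45 (Welch–Satterthwaite, rounded down)
t* = 2.412

CI: -6.90 ± 2.412 · 4.5685 = -6.90 ± 11.02 = (-17.92, 4.12)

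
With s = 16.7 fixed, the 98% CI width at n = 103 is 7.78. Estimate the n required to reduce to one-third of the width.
n ≈ 927

CI width ∝ 1/√n
To reduce width by factor 3, need √n to grow by 3 → need 3² = 9 times as many samples.

Current: n = 103, width = 7.78
New: n = 927, width ≈ 2.56

Width reduced by factor of 7.78/2.56 = 3.04.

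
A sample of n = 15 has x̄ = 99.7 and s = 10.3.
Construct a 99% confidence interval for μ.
(91.78, 107.62)

t-interval (σ unknown):
df = n - 1 = 14
t* = 2.977 for 99% confidence

Margin of error = t* · s/√n = 2.977 · 10.3/√15 = 7.92

CI: (91.78, 107.62)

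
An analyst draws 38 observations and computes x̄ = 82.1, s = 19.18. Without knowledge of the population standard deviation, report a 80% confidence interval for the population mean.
(78.04, 86.16)

t-interval (σ unknown):
df = n - 1 = 37
t* = 1.305 for 80% confidence

Margin of error = t* · s/√n = 1.305 · 19.18/√38 = 4.06

CI: (78.04, 86.16)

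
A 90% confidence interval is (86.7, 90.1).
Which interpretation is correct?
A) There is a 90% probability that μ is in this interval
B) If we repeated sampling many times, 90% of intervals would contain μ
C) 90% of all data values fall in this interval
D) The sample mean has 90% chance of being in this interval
B

A) Wrong — μ is fixed; the randomness lives in the interval, not in μ.
B) Correct — this is the frequentist long-run coverage interpretation.
C) Wrong — a CI is about the parameter μ, not individual data values.
D) Wrong — x̄ is observed and sits in the interval by construction.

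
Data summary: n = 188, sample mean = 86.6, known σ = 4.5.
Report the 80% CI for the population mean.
(86.18, 87.02)

z-interval (σ known):
z* = 1.282 for 80% confidence

Margin of error = z* · σ/√n = 1.282 · 4.5/√188 = 0.42

CI: (86.6 - 0.42, 86.6 + 0.42) = (86.18, 87.02)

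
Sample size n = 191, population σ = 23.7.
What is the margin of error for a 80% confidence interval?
Margin of error = 2.20

Margin of error = z* · σ/√n
= 1.282 · 23.7/√191
= 1.282 · 23.7/13.8203
= 2.20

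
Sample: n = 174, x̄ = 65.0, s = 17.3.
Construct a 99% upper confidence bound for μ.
μ ≤ 68.08

Upper bound (one-sided):
t* = 2.348 (one-sided for 99%)
Upper bound = x̄ + t* · s/√n = 65.0 + 2.348 · 17.3/√174 = 68.08

We are 99% confident that μ ≤ 68.08.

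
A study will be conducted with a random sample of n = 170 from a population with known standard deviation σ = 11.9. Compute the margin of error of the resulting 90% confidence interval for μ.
Margin of error = 1.50

Margin of error = z* · σ/√n
= 1.645 · 11.9/√170
= 1.645 · 11.9/13.0384
= 1.50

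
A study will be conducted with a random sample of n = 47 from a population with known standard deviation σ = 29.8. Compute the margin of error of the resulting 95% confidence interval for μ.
Margin of error = 8.52

Margin of error = z* · σ/√n
= 1.960 · 29.8/√47
= 1.960 · 29.8/6.8557
= 8.52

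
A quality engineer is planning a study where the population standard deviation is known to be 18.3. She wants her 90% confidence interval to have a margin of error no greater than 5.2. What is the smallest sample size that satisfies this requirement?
n ≥ 34

For margin E ≤ 5.2:
n ≥ (z* · σ / E)²
n ≥ (1.645 · 18.3 / 5.2)²
n ≥ 33.51

Minimum n = 34 (rounding up)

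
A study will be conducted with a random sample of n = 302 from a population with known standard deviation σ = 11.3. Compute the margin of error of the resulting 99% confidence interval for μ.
Margin of error = 1.68

Margin of error = z* · σ/√n
= 2.576 · 11.3/√302
= 2.576 · 11.3/17.3781
= 1.68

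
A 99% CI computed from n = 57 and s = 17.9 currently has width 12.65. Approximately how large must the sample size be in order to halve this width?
n ≈ 228

CI width ∝ 1/√n
To reduce width by factor 2, need √n to grow by 2 → need 2² = 4 times as many samples.

Current: n = 57, width = 12.65
New: n = 228, width ≈ 6.16

Width reduced by factor of 12.65/6.16 = 2.05.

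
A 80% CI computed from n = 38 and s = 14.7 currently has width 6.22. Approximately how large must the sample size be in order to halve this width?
n ≈ 152

CI width ∝ 1/√n
To reduce width by factor 2, need √n to grow by 2 → need 2² = 4 times as many samples.

Current: n = 38, width = 6.22
New: n = 152, width ≈ 3.07

Width reduced by factor of 6.22/3.07 = 2.03.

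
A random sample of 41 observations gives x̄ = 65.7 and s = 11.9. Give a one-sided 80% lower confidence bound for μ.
μ ≥ 64.12

Lower bound (one-sided):
t* = 0.851 (one-sided for 80%)
Lower bound = x̄ - t* · s/√n = 65.7 - 0.851 · 11.9/√41 = 64.12

We are 80% confident that μ ≥ 64.12.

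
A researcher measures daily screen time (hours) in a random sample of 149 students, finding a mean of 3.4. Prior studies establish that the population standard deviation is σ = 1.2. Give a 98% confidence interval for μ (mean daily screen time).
(3.17, 3.63)

z-interval (σ known):
z* = 2.326 for 98% confidence

Margin of error = z* · σ/√n = 2.326 · 1.2/√149 = 0.23

CI: (3.4 - 0.23, 3.4 + 0.23) = (3.17, 3.63)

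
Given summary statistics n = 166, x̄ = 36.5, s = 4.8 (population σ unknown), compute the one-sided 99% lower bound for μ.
μ ≥ 35.62

Lower bound (one-sided):
t* = 2.349 (one-sided for 99%)
Lower bound = x̄ - t* · s/√n = 36.5 - 2.349 · 4.8/√166 = 35.62

We are 99% confident that μ ≥ 35.62.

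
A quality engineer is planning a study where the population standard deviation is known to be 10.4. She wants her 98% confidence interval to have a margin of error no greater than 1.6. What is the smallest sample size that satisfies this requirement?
n ≥ 229

For margin E ≤ 1.6:
n ≥ (z* · σ / E)²
n ≥ (2.326 · 10.4 / 1.6)²
n ≥ 228.58

Minimum n = 229 (rounding up)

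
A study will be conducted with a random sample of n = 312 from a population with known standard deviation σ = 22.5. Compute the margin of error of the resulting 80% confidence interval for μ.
Margin of error = 1.63

Margin of error = z* · σ/√n
= 1.282 · 22.5/√312
= 1.282 · 22.5/17.6635
= 1.63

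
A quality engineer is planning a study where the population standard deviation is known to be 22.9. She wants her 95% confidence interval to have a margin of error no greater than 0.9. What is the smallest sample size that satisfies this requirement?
n ≥ 2488

For margin E ≤ 0.9:
n ≥ (z* · σ / E)²
n ≥ (1.960 · 22.9 / 0.9)²
n ≥ 2487.13

Minimum n = 2488 (rounding up)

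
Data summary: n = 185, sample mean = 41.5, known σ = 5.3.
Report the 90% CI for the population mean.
(40.86, 42.14)

z-interval (σ known):
z* = 1.645 for 90% confidence

Margin of error = z* · σ/√n = 1.645 · 5.3/√185 = 0.64

CI: (41.5 - 0.64, 41.5 + 0.64) = (40.86, 42.14)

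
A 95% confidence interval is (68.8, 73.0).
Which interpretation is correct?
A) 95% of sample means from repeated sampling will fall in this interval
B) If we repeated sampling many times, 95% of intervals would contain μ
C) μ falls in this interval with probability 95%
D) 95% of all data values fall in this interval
B

A) Wrong — coverage applies to intervals containing μ, not to future x̄ values.
B) Correct — this is the frequentist long-run coverage interpretation.
C) Wrong — μ is fixed; the randomness lives in the interval, not in μ.
D) Wrong — a CI is about the parameter μ, not individual data values.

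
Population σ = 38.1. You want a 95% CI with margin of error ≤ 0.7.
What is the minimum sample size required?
n ≥ 11381

For margin E ≤ 0.7:
n ≥ (z* · σ / E)²
n ≥ (1.960 · 38.1 / 0.7)²
n ≥ 11380.62

Minimum n = 11381 (rounding up)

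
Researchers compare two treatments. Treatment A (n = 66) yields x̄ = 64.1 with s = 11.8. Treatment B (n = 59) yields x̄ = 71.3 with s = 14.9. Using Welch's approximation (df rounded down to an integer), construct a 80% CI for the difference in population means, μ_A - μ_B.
(-10.32, -4.08)

Difference: x̄₁ - x̄₂ = -7.20
SE = √(s₁²/n₁ + s₂²/n₂) = √(11.8²/66 + 14.9²/59) = 2.4233
df = 110.32 → 110 (Welch–Satterthwaite, rounded down)
t* = 1.289

CI: -7.20 ± 1.289 · 2.4233 = -7.20 ± 3.12 = (-10.32, -4.08)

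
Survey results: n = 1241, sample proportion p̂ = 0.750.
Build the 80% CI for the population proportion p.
(0.734, 0.766)

Proportion CI:
SE = √(p̂(1-p̂)/n) = √(0.750 · 0.250 / 1241) = 0.01229

z* = 1.282
Margin = z* · SE = 1.282 · 0.01229 = 0.0158

CI: 0.750 ± 0.0158 = (0.734, 0.766)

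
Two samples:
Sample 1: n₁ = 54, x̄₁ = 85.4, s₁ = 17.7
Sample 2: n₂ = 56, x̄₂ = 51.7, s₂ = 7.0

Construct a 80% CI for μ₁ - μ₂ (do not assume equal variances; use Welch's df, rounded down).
(30.36, 37.04)

Difference: x̄₁ - x̄₂ = 33.70
SE = √(s₁²/n₁ + s₂²/n₂) = √(17.7²/54 + 7.0²/56) = 2.5839
df = 68.69 → 68 (Welch–Satterthwaite, rounded down)
t* = 1.294

CI: 33.70 ± 1.294 · 2.5839 = 33.70 ± 3.34 = (30.36, 37.04)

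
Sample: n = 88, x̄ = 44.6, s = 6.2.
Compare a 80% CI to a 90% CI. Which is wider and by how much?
90% CI is wider by 0.49

df = 87
80% CI: t* = 1.291, (43.75, 45.45), width = 2 · t* · s/√n = 1.71
90% CI: t* = 1.663, (43.50, 45.70), width = 2 · t* · s/√n = 2.20

The 90% CI is wider by 2.20 - 1.71 = 0.49.
Higher confidence requires a wider interval.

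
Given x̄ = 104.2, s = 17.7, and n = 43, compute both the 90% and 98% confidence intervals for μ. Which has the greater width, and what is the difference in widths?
98% CI is wider by 3.97

df = 42
90% CI: t* = 1.682, (99.66, 108.74), width = 2 · t* · s/√n = 9.08
98% CI: t* = 2.418, (97.67, 110.73), width = 2 · t* · s/√n = 13.05

The 98% CI is wider by 13.05 - 9.08 = 3.97.
Higher confidence requires a wider interval.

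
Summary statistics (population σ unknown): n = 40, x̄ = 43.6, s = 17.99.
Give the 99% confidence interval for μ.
(35.90, 51.30)

t-interval (σ unknown):
df = n - 1 = 39
t* = 2.708 for 99% confidence

Margin of error = t* · s/√n = 2.708 · 17.99/√40 = 7.70

CI: (35.90, 51.30)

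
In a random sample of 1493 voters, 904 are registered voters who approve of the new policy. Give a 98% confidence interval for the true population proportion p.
(0.576, 0.635)

Proportion CI:
p̂ = 904/1493 = 0.60549
SE = √(p̂(1-p̂)/n) = √(0.60549 · 0.39451 / 1493) = 0.01265

z* = 2.326
Margin = z* · SE = 2.326 · 0.01265 = 0.0294

CI: 0.60549 ± 0.0294 = (0.576, 0.635)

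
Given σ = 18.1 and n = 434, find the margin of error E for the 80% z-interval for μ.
Margin of error = 1.11

Margin of error = z* · σ/√n
= 1.282 · 18.1/√434
= 1.282 · 18.1/20.8327
= 1.11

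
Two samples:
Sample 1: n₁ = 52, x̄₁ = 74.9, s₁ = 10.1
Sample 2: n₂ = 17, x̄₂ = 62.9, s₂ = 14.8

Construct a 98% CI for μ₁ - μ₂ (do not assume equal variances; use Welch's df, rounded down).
(2.30, 21.70)

Difference: x̄₁ - x̄₂ = 12.00
SE = √(s₁²/n₁ + s₂²/n₂) = √(10.1²/52 + 14.8²/17) = 3.8531
df = 21.09 → 21 (Welch–Satterthwaite, rounded down)
t* = 2.518

CI: 12.00 ± 2.518 · 3.8531 = 12.00 ± 9.70 = (2.30, 21.70)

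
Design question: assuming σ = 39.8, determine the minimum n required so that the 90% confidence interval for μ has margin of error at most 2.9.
n ≥ 510

For margin E ≤ 2.9:
n ≥ (z* · σ / E)²
n ≥ (1.645 · 39.8 / 2.9)²
n ≥ 509.69

Minimum n = 510 (rounding up)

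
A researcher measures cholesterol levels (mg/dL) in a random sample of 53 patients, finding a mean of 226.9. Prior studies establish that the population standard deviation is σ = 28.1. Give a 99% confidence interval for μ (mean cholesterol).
(216.96, 236.84)

z-interval (σ known):
z* = 2.576 for 99% confidence

Margin of error = z* · σ/√n = 2.576 · 28.1/√53 = 9.94

CI: (226.9 - 9.94, 226.9 + 9.94) = (216.96, 236.84)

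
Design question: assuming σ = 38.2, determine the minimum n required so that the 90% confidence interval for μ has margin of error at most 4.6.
n ≥ 187

For margin E ≤ 4.6:
n ≥ (z* · σ / E)²
n ≥ (1.645 · 38.2 / 4.6)²
n ≥ 186.61

Minimum n = 187 (rounding up)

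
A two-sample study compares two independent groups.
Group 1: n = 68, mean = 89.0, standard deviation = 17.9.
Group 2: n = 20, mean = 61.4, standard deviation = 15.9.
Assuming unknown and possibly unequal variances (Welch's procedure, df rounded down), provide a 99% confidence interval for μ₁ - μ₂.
(16.24, 38.96)

Difference: x̄₁ - x̄₂ = 27.60
SE = √(s₁²/n₁ + s₂²/n₂) = √(17.9²/68 + 15.9²/20) = 4.1656
df = 34.45 → 34 (Welch–Satterthwaite, rounded down)
t* = 2.728

CI: 27.60 ± 2.728 · 4.1656 = 27.60 ± 11.36 = (16.24, 38.96)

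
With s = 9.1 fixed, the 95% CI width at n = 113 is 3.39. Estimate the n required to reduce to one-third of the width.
n ≈ 1017

CI width ∝ 1/√n
To reduce width by factor 3, need √n to grow by 3 → need 3² = 9 times as many samples.

Current: n = 113, width = 3.39
New: n = 1017, width ≈ 1.12

Width reduced by factor of 3.39/1.12 = 3.03.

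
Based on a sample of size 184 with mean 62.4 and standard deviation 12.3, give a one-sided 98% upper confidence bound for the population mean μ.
μ ≤ 64.28

Upper bound (one-sided):
t* = 2.068 (one-sided for 98%)
Upper bound = x̄ + t* · s/√n = 62.4 + 2.068 · 12.3/√184 = 64.28

We are 98% confident that μ ≤ 64.28.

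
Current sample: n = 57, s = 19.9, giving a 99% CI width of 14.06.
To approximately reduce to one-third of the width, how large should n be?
n ≈ 513

CI width ∝ 1/√n
To reduce width by factor 3, need √n to grow by 3 → need 3² = 9 times as many samples.

Current: n = 57, width = 14.06
New: n = 513, width ≈ 4.54

Width reduced by factor of 14.06/4.54 = 3.10.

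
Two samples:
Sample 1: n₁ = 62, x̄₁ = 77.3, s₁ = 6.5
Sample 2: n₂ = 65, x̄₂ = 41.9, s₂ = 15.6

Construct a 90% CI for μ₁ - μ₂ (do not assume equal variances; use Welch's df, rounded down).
(31.90, 38.90)

Difference: x̄₁ - x̄₂ = 35.40
SE = √(s₁²/n₁ + s₂²/n₂) = √(6.5²/62 + 15.6²/65) = 2.1037
df = 86.41 → 86 (Welch–Satterthwaite, rounded down)
t* = 1.663

CI: 35.40 ± 1.663 · 2.1037 = 35.40 ± 3.50 = (31.90, 38.90)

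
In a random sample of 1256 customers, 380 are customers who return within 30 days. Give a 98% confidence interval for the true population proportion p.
(0.272, 0.333)

Proportion CI:
p̂ = 380/1256 = 0.30255
SE = √(p̂(1-p̂)/n) = √(0.30255 · 0.69745 / 1256) = 0.01296

z* = 2.326
Margin = z* · SE = 2.326 · 0.01296 = 0.0301

CI: 0.30255 ± 0.0301 = (0.272, 0.333)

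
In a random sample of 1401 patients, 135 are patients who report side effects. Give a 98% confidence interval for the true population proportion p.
(0.078, 0.115)

Proportion CI:
p̂ = 135/1401 = 0.09636
SE = √(p̂(1-p̂)/n) = √(0.09636 · 0.90364 / 1401) = 0.00788

z* = 2.326
Margin = z* · SE = 2.326 · 0.00788 = 0.0183

CI: 0.09636 ± 0.0183 = (0.078, 0.115)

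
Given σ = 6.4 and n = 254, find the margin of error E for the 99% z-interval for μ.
Margin of error = 1.03

Margin of error = z* · σ/√n
= 2.576 · 6.4/√254
= 2.576 · 6.4/15.9374
= 1.03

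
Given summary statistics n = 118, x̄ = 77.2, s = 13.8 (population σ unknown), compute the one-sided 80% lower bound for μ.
μ ≥ 76.13

Lower bound (one-sided):
t* = 0.845 (one-sided for 80%)
Lower bound = x̄ - t* · s/√n = 77.2 - 0.845 · 13.8/√118 = 76.13

We are 80% confident that μ ≥ 76.13.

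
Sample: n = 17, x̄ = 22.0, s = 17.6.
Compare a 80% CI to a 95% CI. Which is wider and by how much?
95% CI is wider by 6.69

df = 16
80% CI: t* = 1.337, (16.29, 27.71), width = 2 · t* · s/√n = 11.41
95% CI: t* = 2.120, (12.95, 31.05), width = 2 · t* · s/√n = 18.10

The 95% CI is wider by 18.10 - 11.41 = 6.69.
Higher confidence requires a wider interval.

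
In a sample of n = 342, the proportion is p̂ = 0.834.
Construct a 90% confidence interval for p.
(0.801, 0.867)

Proportion CI:
SE = √(p̂(1-p̂)/n) = √(0.834 · 0.166 / 342) = 0.02012

z* = 1.645
Margin = z* · SE = 1.645 · 0.02012 = 0.0331

CI: 0.834 ± 0.0331 = (0.801, 0.867)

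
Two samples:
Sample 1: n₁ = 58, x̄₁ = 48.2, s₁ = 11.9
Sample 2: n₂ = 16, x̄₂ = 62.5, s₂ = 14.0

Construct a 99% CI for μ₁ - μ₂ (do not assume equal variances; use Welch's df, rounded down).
(-25.15, -3.45)

Difference: x̄₁ - x̄₂ = -14.30
SE = √(s₁²/n₁ + s₂²/n₂) = √(11.9²/58 + 14.0²/16) = 3.8330
df = 21.35 → 21 (Welch–Satterthwaite, rounded down)
t* = 2.831

CI: -14.30 ± 2.831 · 3.8330 = -14.30 ± 10.85 = (-25.15, -3.45)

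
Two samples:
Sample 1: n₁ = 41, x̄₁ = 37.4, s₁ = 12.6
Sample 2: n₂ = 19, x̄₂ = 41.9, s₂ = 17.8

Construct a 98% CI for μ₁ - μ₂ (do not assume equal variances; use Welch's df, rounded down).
(-15.74, 6.74)

Difference: x̄₁ - x̄₂ = -4.50
SE = √(s₁²/n₁ + s₂²/n₂) = √(12.6²/41 + 17.8²/19) = 4.5330
df = 26.68 → 26 (Welch–Satterthwaite, rounded down)
t* = 2.479

CI: -4.50 ± 2.479 · 4.5330 = -4.50 ± 11.24 = (-15.74, 6.74)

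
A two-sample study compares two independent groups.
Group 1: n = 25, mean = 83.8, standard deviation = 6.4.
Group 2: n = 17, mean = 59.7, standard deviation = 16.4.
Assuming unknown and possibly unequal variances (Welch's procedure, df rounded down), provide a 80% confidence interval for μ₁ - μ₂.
(18.55, 29.65)

Difference: x̄₁ - x̄₂ = 24.10
SE = √(s₁²/n₁ + s₂²/n₂) = √(6.4²/25 + 16.4²/17) = 4.1785
df = 19.35 → 19 (Welch–Satterthwaite, rounded down)
t* = 1.328

CI: 24.10 ± 1.328 · 4.1785 = 24.10 ± 5.55 = (18.55, 29.65)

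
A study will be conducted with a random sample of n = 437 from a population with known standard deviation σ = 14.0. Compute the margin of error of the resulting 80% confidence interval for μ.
Margin of error = 0.86

Margin of error = z* · σ/√n
= 1.282 · 14.0/√437
= 1.282 · 14.0/20.9045
= 0.86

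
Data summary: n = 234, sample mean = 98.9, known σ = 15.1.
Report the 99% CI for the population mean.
(96.36, 101.44)

z-interval (σ known):
z* = 2.576 for 99% confidence

Margin of error = z* · σ/√n = 2.576 · 15.1/√234 = 2.54

CI: (98.9 - 2.54, 98.9 + 2.54) = (96.36, 101.44)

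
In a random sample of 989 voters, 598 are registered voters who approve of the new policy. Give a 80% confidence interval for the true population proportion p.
(0.585, 0.625)

Proportion CI:
p̂ = 598/989 = 0.60465
SE = √(p̂(1-p̂)/n) = √(0.60465 · 0.39535 / 989) = 0.01555

z* = 1.282
Margin = z* · SE = 1.282 · 0.01555 = 0.0199

CI: 0.60465 ± 0.0199 = (0.585, 0.625)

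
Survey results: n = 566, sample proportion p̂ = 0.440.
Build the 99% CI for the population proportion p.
(0.386, 0.494)

Proportion CI:
SE = √(p̂(1-p̂)/n) = √(0.440 · 0.560 / 566) = 0.02086

z* = 2.576
Margin = z* · SE = 2.576 · 0.02086 = 0.0537

CI: 0.440 ± 0.0537 = (0.386, 0.494)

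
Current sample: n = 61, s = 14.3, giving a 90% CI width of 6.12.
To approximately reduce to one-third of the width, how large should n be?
n ≈ 549

CI width ∝ 1/√n
To reduce width by factor 3, need √n to grow by 3 → need 3² = 9 times as many samples.

Current: n = 61, width = 6.12
New: n = 549, width ≈ 2.01

Width reduced by factor of 6.12/2.01 = 3.04.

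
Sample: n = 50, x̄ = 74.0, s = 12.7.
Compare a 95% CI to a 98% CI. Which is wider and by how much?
98% CI is wider by 1.42

df = 49
95% CI: t* = 2.010, (70.39, 77.61), width = 2 · t* · s/√n = 7.22
98% CI: t* = 2.405, (69.68, 78.32), width = 2 · t* · s/√n = 8.64

The 98% CI is wider by 8.64 - 7.22 = 1.42.
Higher confidence requires a wider interval.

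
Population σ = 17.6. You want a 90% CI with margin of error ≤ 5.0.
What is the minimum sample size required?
n ≥ 34

For margin E ≤ 5.0:
n ≥ (z* · σ / E)²
n ≥ (1.645 · 17.6 / 5.0)²
n ≥ 33.53

Minimum n = 34 (rounding up)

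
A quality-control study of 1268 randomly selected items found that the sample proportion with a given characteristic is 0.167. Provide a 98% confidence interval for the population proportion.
(0.143, 0.191)

Proportion CI:
SE = √(p̂(1-p̂)/n) = √(0.167 · 0.833 / 1268) = 0.01047

z* = 2.326
Margin = z* · SE = 2.326 · 0.01047 = 0.0244

CI: 0.167 ± 0.0244 = (0.143, 0.191)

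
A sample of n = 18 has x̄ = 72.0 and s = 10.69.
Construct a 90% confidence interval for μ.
(67.62, 76.38)

t-interval (σ unknown):
df = n - 1 = 17
t* = 1.740 for 90% confidence

Margin of error = t* · s/√n = 1.740 · 10.69/√18 = 4.38

CI: (67.62, 76.38)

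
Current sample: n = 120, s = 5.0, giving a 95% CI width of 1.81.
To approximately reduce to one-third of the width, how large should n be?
n ≈ 1080

CI width ∝ 1/√n
To reduce width by factor 3, need √n to grow by 3 → need 3² = 9 times as many samples.

Current: n = 120, width = 1.81
New: n = 1080, width ≈ 0.60

Width reduced by factor of 1.81/0.60 = 3.02.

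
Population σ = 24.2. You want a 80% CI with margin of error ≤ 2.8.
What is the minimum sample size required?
n ≥ 123

For margin E ≤ 2.8:
n ≥ (z* · σ / E)²
n ≥ (1.282 · 24.2 / 2.8)²
n ≥ 122.77

Minimum n = 123 (rounding up)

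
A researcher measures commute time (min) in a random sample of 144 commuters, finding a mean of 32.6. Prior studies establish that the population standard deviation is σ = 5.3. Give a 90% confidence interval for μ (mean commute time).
(31.87, 33.33)

z-interval (σ known):
z* = 1.645 for 90% confidence

Margin of error = z* · σ/√n = 1.645 · 5.3/√144 = 0.73

CI: (32.6 - 0.73, 32.6 + 0.73) = (31.87, 33.33)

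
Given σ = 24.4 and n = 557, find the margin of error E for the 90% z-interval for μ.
Margin of error = 1.70

Margin of error = z* · σ/√n
= 1.645 · 24.4/√557
= 1.645 · 24.4/23.6008
= 1.70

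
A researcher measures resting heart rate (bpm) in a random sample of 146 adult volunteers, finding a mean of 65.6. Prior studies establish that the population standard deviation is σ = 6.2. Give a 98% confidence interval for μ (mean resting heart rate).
(64.41, 66.79)

z-interval (σ known):
z* = 2.326 for 98% confidence

Margin of error = z* · σ/√n = 2.326 · 6.2/√146 = 1.19

CI: (65.6 - 1.19, 65.6 + 1.19) = (64.41, 66.79)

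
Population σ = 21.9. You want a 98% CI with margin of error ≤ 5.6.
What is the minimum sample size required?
n ≥ 83

For margin E ≤ 5.6:
n ≥ (z* · σ / E)²
n ≥ (2.326 · 21.9 / 5.6)²
n ≥ 82.74

Minimum n = 83 (rounding up)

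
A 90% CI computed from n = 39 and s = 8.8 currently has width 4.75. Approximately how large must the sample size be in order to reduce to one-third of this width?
n ≈ 351

CI width ∝ 1/√n
To reduce width by factor 3, need √n to grow by 3 → need 3² = 9 times as many samples.

Current: n = 39, width = 4.75
New: n = 351, width ≈ 1.55

Width reduced by factor of 4.75/1.55 = 3.06.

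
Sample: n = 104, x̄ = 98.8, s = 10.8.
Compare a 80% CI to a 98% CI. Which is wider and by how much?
98% CI is wider by 2.27

df = 103
80% CI: t* = 1.290, (97.43, 100.17), width = 2 · t* · s/√n = 2.73
98% CI: t* = 2.363, (96.30, 101.30), width = 2 · t* · s/√n = 5.00

The 98% CI is wider by 5.00 - 2.73 = 2.27.
Higher confidence requires a wider interval.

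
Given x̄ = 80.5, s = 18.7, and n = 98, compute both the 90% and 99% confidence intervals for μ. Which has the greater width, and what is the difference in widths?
99% CI is wider by 3.64

df = 97
90% CI: t* = 1.661, (77.36, 83.64), width = 2 · t* · s/√n = 6.28
99% CI: t* = 2.627, (75.54, 85.46), width = 2 · t* · s/√n = 9.92

The 99% CI is wider by 9.92 - 6.28 = 3.64.
Higher confidence requires a wider interval.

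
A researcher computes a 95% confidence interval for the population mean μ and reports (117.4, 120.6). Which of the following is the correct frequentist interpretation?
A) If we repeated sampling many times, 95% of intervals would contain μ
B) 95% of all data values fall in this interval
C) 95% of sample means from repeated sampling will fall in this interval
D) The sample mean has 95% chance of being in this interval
A

A) Correct — this is the frequentist long-run coverage interpretation.
B) Wrong — a CI is about the parameter μ, not individual data values.
C) Wrong — coverage applies to intervals containing μ, not to future x̄ values.
D) Wrong — x̄ is observed and sits in the interval by construction.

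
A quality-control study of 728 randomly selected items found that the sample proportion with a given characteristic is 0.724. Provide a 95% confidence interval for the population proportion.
(0.692, 0.756)

Proportion CI:
SE = √(p̂(1-p̂)/n) = √(0.724 · 0.276 / 728) = 0.01657

z* = 1.960
Margin = z* · SE = 1.960 · 0.01657 = 0.0325

CI: 0.724 ± 0.0325 = (0.692, 0.756)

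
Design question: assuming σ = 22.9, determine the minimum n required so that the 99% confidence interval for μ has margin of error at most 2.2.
n ≥ 719

For margin E ≤ 2.2:
n ≥ (z* · σ / E)²
n ≥ (2.576 · 22.9 / 2.2)²
n ≥ 718.98

Minimum n = 719 (rounding up)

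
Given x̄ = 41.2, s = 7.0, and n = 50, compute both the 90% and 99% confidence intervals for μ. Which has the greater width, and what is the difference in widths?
99% CI is wider by 1.99

df = 49
90% CI: t* = 1.677, (39.54, 42.86), width = 2 · t* · s/√n = 3.32
99% CI: t* = 2.680, (38.55, 43.85), width = 2 · t* · s/√n = 5.31

The 99% CI is wider by 5.31 - 3.32 = 1.99.
Higher confidence requires a wider interval.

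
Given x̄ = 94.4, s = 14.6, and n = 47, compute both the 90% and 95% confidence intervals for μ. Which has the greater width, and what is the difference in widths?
95% CI is wider by 1.42

df = 46
90% CI: t* = 1.679, (90.82, 97.98), width = 2 · t* · s/√n = 7.15
95% CI: t* = 2.013, (90.11, 98.69), width = 2 · t* · s/√n = 8.57

The 95% CI is wider by 8.57 - 7.15 = 1.42.
Higher confidence requires a wider interval.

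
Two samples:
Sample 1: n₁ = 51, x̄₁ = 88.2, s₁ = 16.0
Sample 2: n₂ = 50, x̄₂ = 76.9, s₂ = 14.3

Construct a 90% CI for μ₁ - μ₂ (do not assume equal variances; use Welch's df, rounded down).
(6.29, 16.31)

Difference: x̄₁ - x̄₂ = 11.30
SE = √(s₁²/n₁ + s₂²/n₂) = √(16.0²/51 + 14.3²/50) = 3.0182
df = 98.17 → 98 (Welch–Satterthwaite, rounded down)
t* = 1.661

CI: 11.30 ± 1.661 · 3.0182 = 11.30 ± 5.01 = (6.29, 16.31)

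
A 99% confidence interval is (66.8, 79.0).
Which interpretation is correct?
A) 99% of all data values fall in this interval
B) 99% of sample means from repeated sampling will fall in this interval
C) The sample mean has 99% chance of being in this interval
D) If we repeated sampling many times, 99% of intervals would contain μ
D

A) Wrong — a CI is about the parameter μ, not individual data values.
B) Wrong — coverage applies to intervals containing μ, not to future x̄ values.
C) Wrong — x̄ is observed and sits in the interval by construction.
D) Correct — this is the frequentist long-run coverage interpretation.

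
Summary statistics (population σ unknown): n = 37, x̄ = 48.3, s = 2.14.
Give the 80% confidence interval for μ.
(47.84, 48.76)

t-interval (σ unknown):
df = n - 1 = 36
t* = 1.306 for 80% confidence

Margin of error = t* · s/√n = 1.306 · 2.14/√37 = 0.46

CI: (47.84, 48.76)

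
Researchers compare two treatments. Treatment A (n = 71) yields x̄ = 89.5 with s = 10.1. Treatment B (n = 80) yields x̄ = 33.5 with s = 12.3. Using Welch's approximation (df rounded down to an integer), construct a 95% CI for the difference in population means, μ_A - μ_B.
(52.40, 59.60)

Difference: x̄₁ - x̄₂ = 56.00
SE = √(s₁²/n₁ + s₂²/n₂) = √(10.1²/71 + 12.3²/80) = 1.8242
df = 148.14 → 148 (Welch–Satterthwaite, rounded down)
t* = 1.976

CI: 56.00 ± 1.976 · 1.8242 = 56.00 ± 3.60 = (52.40, 59.60)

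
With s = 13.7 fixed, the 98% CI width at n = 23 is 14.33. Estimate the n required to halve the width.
n ≈ 92

CI width ∝ 1/√n
To reduce width by factor 2, need √n to grow by 2 → need 2² = 4 times as many samples.

Current: n = 23, width = 14.33
New: n = 92, width ≈ 6.76

Width reduced by factor of 14.33/6.76 = 2.12.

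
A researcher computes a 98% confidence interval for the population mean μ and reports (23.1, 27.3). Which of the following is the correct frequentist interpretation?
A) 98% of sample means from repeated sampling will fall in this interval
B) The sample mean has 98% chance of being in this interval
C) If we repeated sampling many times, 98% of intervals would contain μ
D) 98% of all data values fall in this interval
C

A) Wrong — coverage applies to intervals containing μ, not to future x̄ values.
B) Wrong — x̄ is observed and sits in the interval by construction.
C) Correct — this is the frequentist long-run coverage interpretation.
D) Wrong — a CI is about the parameter μ, not individual data values.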